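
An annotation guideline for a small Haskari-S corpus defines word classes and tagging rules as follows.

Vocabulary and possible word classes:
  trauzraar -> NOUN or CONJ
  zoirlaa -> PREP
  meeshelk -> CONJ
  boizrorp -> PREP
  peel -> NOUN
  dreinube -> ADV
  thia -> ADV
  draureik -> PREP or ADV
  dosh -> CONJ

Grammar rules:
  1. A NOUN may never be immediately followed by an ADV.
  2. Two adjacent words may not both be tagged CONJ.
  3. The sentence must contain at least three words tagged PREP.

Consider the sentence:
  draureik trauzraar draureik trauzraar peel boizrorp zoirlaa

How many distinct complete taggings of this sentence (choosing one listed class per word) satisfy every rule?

Candidates per position — 1:draureik {PREP,ADV}; 2:trauzraar {NOUN,CONJ}; 3:draureik {PREP,ADV}; 4:trauzraar {NOUN,CONJ}; 5:peel {NOUN}; 6:boizrorp {PREP}; 7:zoirlaa {PREP}.
There are 16 candidate sequences in total.
Checking each against the rules leaves 10 sequences.
Count = 10.

10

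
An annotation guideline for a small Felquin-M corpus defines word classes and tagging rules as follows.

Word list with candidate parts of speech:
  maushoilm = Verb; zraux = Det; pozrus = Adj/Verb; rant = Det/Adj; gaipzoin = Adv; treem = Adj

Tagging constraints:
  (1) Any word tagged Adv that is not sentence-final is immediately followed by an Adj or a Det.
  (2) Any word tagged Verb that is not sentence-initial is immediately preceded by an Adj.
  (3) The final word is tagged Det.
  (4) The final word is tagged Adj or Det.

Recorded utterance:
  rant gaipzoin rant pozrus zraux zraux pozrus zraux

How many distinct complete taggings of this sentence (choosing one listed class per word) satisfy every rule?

6

Candidates per position — 1:rant {Det,Adj}; 2:gaipzoin {Adv}; 3:rant {Det,Adj}; 4:pozrus {Adj,Verb}; 5:zraux {Det}; 6:zraux {Det}; 7:pozrus {Adj,Verb}; 8:zraux {Det}.
There are 16 candidate sequences in total.
Checking each against the rules leaves 6 sequences.
Count = 6.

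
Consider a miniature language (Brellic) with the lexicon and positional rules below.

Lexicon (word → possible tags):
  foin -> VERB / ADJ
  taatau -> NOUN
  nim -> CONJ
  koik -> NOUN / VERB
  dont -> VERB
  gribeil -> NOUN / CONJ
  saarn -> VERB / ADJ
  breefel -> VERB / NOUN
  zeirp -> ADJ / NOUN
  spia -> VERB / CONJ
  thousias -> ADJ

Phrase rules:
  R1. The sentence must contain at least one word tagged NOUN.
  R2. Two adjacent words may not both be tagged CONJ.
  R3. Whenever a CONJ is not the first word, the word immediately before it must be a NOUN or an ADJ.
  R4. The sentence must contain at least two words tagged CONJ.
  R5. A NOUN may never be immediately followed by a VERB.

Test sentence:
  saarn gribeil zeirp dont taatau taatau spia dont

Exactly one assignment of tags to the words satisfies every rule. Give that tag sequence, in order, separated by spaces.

Candidates per position — 1:saarn {VERB,ADJ}; 2:gribeil {NOUN,CONJ}; 3:zeirp {ADJ,NOUN}; 4:dont {VERB}; 5:taatau {NOUN}; 6:taatau {NOUN}; 7:spia {VERB,CONJ}; 8:dont {VERB}.
Position 2: NOUN is ruled out by rule 4; that leaves CONJ.
Position 3: NOUN is ruled out by rule 5; that leaves ADJ.
Position 7: VERB is ruled out by rule 4; that leaves CONJ.
Position 1: VERB is ruled out by rule 3; that leaves ADJ.
The unique satisfying tagging is: ADJ CONJ ADJ VERB NOUN NOUN CONJ VERB.
Check: rule 1 holds; rule 2 holds; rule 3 holds; rule 4 holds; rule 5 holds.

ADJ CONJ ADJ VERB NOUN NOUN CONJ VERB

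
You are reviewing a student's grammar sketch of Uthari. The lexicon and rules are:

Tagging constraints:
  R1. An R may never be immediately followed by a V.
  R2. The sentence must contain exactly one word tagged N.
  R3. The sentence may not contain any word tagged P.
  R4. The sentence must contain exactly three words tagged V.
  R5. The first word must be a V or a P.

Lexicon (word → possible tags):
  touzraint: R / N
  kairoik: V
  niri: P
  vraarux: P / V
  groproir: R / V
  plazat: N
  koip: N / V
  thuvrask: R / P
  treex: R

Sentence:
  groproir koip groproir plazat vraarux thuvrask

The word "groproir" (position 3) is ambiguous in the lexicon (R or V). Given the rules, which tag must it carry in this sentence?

R

Candidates per position — 1:groproir {R,V}; 2:koip {N,V}; 3:groproir {R,V}; 4:plazat {N}; 5:vraarux {P,V}; 6:thuvrask {R,P}.
Position 1: R is ruled out by rule 5; that leaves V.
Position 2: N is ruled out by rule 2; that leaves V.
Position 5: P is ruled out by rule 3; that leaves V.
Position 6: P is ruled out by rule 3; that leaves R.
Position 3: V is ruled out by rule 4; that leaves R.
The only consistent sequence is: V V R N V R.
Checking: rule 1 ok; rule 2 ok; rule 3 ok; rule 4 ok; rule 5 ok.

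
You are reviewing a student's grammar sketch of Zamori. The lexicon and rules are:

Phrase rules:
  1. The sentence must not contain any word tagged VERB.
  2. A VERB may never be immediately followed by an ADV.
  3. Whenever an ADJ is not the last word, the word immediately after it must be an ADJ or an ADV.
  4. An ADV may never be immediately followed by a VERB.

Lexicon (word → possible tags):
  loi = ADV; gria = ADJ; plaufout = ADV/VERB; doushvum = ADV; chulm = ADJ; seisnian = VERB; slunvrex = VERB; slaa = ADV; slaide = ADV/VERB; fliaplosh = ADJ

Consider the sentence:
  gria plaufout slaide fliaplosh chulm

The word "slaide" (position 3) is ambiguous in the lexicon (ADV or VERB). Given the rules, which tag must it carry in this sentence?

ADV

Candidates per position — 1:gria {ADJ}; 2:plaufout {ADV,VERB}; 3:slaide {ADV,VERB}; 4:fliaplosh {ADJ}; 5:chulm {ADJ}.
If word 2 were VERB, no tagging could satisfy rule 1; so word 2 is ADV.
If word 3 were VERB, no tagging could satisfy rule 1; so word 3 is ADV.
That leaves exactly one tagging: ADJ ADV ADV ADJ ADJ.
Verifying each rule — rule 1 ✓; rule 2 ✓; rule 3 ✓; rule 4 ✓.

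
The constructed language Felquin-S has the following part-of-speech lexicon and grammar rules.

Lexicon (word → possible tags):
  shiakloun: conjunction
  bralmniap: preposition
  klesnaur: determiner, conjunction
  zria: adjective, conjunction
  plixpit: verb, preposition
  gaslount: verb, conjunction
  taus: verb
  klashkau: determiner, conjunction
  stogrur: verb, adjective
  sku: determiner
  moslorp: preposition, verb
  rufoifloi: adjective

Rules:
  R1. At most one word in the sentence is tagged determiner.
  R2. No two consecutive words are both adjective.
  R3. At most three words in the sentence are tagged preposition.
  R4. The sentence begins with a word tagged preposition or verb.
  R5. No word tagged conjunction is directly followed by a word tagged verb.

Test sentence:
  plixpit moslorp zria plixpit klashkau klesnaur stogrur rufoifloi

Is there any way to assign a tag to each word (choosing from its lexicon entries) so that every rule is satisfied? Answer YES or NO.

Candidates per position — 1:plixpit {verb,preposition}; 2:moslorp {preposition,verb}; 3:zria {adjective,conjunction}; 4:plixpit {verb,preposition}; 5:klashkau {determiner,conjunction}; 6:klesnaur {determiner,conjunction}; 7:stogrur {verb,adjective}; 8:rufoifloi {adjective}.
One satisfying assignment: verb verb adjective verb conjunction determiner verb adjective.
Verifying each rule — rule 1 ok; rule 2 ok; rule 3 ok; rule 4 ok; rule 5 ok.

YES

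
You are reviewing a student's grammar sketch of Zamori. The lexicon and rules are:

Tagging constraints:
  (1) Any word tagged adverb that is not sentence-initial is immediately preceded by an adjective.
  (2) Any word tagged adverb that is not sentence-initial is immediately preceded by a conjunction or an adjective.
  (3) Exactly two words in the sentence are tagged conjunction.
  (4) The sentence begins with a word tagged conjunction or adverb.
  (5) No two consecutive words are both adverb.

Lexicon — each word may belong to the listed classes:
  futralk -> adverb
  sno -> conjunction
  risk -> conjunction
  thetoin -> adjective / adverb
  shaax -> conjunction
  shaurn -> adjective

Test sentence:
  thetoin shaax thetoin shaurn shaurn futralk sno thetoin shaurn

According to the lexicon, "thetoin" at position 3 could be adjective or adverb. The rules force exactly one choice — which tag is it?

adjective

Candidates per position — 1:thetoin {adjective,adverb}; 2:shaax {conjunction}; 3:thetoin {adjective,adverb}; 4:shaurn {adjective}; 5:shaurn {adjective}; 6:futralk {adverb}; 7:sno {conjunction}; 8:thetoin {adjective,adverb}; 9:shaurn {adjective}.
Position 1: tagging it adjective would leave rule 4 unsatisfiable, so it must be adverb.
Position 3: tagging it adverb would leave rule 1 unsatisfiable, so it must be adjective.
Position 8: tagging it adverb would leave rule 1 unsatisfiable, so it must be adjective.
So the tagging must be: adverb conjunction adjective adjective adjective adverb conjunction adjective adjective.
Check: rule 1 holds; rule 2 holds; rule 3 holds; rule 4 holds; rule 5 holds.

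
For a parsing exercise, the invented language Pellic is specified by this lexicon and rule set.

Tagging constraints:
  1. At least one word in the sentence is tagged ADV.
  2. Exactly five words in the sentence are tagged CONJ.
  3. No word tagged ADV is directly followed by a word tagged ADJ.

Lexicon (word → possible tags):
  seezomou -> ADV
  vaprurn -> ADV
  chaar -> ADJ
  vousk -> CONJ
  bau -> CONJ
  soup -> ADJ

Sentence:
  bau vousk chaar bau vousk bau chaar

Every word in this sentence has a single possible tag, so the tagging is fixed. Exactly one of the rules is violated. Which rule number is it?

Fixed tagging: CONJ CONJ ADJ CONJ CONJ CONJ ADJ.
Applying the rules: R1 fail, R2 pass, R3 pass.
Only rule 1 fails.

1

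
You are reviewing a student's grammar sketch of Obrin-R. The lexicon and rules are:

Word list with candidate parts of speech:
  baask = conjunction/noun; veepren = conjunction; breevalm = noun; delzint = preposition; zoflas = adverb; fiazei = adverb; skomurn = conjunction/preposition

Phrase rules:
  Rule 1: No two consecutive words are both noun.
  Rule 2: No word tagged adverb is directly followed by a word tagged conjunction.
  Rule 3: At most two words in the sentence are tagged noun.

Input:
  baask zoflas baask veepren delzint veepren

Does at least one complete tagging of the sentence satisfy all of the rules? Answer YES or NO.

Candidates per position — 1:baask {conjunction,noun}; 2:zoflas {adverb}; 3:baask {conjunction,noun}; 4:veepren {conjunction}; 5:delzint {preposition}; 6:veepren {conjunction}.
One satisfying assignment: noun adverb noun conjunction preposition conjunction.
Checking: rule 1 satisfied; rule 2 satisfied; rule 3 satisfied.

YES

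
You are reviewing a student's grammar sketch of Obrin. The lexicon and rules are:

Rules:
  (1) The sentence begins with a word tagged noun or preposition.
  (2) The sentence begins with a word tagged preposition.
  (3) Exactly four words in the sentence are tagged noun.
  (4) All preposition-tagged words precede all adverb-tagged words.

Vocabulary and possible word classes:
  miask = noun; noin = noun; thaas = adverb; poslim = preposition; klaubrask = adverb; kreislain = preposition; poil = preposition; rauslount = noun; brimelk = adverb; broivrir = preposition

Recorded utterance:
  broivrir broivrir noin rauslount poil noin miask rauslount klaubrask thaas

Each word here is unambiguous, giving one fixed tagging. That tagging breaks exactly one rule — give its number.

3

Fixed tagging: preposition preposition noun noun preposition noun noun noun adverb adverb.
Applying the rules: R1 pass, R2 pass, R3 fail, R4 pass.
Only rule 3 fails.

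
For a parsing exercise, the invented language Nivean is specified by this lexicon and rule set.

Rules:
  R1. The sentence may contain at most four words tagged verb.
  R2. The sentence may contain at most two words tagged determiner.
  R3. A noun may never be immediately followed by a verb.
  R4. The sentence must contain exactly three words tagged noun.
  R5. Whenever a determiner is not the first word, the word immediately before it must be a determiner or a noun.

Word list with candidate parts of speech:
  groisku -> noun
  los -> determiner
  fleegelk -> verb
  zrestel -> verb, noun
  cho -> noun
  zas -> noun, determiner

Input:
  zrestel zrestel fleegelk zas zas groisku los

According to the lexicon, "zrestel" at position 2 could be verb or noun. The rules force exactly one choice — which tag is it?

Candidates per position — 1:zrestel {verb,noun}; 2:zrestel {verb,noun}; 3:fleegelk {verb}; 4:zas {noun,determiner}; 5:zas {noun,determiner}; 6:groisku {noun}; 7:los {determiner}.
Word 1 cannot be noun — rule 3 would then fail for every completion. It is verb.
Word 2 cannot be noun — rule 3 would then fail for every completion. It is verb.
Word 4 cannot be determiner — rule 4 would then fail for every completion. It is noun.
Word 5 cannot be determiner — rule 4 would then fail for every completion. It is noun.
The only consistent sequence is: verb verb verb noun noun noun determiner.
Checking: rule 1 ok; rule 2 ok; rule 3 ok; rule 4 ok; rule 5 ok.

verb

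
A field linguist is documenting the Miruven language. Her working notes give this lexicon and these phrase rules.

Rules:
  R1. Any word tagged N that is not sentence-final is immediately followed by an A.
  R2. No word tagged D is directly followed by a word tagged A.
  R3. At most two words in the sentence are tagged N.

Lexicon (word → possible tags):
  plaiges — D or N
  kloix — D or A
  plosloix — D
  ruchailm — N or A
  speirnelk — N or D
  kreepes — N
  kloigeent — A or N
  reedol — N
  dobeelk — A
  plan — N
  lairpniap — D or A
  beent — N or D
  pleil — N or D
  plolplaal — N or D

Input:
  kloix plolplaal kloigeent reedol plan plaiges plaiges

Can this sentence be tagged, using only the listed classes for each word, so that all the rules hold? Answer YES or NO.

Candidates per position — 1:kloix {D,A}; 2:plolplaal {N,D}; 3:kloigeent {A,N}; 4:reedol {N}; 5:plan {N}; 6:plaiges {D,N}; 7:plaiges {D,N}.
Rule 1 cannot be satisfied by any choice of tags from the lexicon.
So there is no consistent tagging.

NO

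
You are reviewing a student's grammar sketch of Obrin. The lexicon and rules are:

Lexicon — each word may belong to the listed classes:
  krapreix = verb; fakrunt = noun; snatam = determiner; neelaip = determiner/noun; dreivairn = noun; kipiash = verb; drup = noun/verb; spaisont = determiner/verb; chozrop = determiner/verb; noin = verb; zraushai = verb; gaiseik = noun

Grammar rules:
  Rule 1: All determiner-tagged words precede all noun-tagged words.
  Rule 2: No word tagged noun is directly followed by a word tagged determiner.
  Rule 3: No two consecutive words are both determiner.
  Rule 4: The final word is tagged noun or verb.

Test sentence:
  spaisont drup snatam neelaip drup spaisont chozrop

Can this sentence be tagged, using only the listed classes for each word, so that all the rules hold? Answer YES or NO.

Candidates per position — 1:spaisont {determiner,verb}; 2:drup {noun,verb}; 3:snatam {determiner}; 4:neelaip {determiner,noun}; 5:drup {noun,verb}; 6:spaisont {determiner,verb}; 7:chozrop {determiner,verb}.
One satisfying assignment: determiner verb determiner noun noun verb verb.
Check: rule 1 ✓; rule 2 ✓; rule 3 ✓; rule 4 ✓.

YES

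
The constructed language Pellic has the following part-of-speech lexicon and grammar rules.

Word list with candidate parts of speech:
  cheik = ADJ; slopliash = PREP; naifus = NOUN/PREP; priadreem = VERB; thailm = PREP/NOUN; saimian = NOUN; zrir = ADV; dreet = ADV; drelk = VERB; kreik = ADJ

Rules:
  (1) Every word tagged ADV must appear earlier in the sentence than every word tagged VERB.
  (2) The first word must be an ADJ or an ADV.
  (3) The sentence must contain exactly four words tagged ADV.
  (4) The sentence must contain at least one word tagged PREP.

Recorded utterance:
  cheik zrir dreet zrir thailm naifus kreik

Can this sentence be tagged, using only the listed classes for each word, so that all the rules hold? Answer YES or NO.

Candidates per position — 1:cheik {ADJ}; 2:zrir {ADV}; 3:dreet {ADV}; 4:zrir {ADV}; 5:thailm {PREP,NOUN}; 6:naifus {NOUN,PREP}; 7:kreik {ADJ}.
Rule 3 cannot be satisfied by any choice of tags from the lexicon.
So there is no consistent tagging.

NO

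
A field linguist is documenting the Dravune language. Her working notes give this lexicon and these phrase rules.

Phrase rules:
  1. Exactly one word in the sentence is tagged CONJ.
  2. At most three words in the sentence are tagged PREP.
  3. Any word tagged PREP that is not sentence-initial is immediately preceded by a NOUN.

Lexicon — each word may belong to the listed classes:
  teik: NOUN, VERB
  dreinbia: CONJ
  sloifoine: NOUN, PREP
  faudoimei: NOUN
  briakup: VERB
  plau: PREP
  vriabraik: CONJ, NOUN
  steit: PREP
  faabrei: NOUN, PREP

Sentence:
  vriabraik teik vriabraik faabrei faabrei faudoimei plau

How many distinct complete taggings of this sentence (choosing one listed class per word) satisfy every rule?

10

Candidates per position — 1:vriabraik {CONJ,NOUN}; 2:teik {NOUN,VERB}; 3:vriabraik {CONJ,NOUN}; 4:faabrei {NOUN,PREP}; 5:faabrei {NOUN,PREP}; 6:faudoimei {NOUN}; 7:plau {PREP}.
There are 32 candidate sequences in total.
Checking each against the rules leaves 10 sequences.
Count = 10.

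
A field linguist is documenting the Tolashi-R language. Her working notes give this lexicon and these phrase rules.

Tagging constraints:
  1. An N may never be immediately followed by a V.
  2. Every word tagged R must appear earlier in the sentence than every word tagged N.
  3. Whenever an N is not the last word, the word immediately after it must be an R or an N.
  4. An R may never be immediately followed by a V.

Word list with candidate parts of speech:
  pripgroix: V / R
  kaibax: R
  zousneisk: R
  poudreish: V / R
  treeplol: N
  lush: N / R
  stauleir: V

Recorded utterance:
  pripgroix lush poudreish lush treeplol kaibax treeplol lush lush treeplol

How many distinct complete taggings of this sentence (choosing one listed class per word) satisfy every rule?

0

Candidates per position — 1:pripgroix {V,R}; 2:lush {N,R}; 3:poudreish {V,R}; 4:lush {N,R}; 5:treeplol {N}; 6:kaibax {R}; 7:treeplol {N}; 8:lush {N,R}; 9:lush {N,R}; 10:treeplol {N}.
There are 64 candidate sequences in total.
Rule 2 cannot be satisfied by any choice of tags from the lexicon.
So there is no consistent tagging.
Count = 0.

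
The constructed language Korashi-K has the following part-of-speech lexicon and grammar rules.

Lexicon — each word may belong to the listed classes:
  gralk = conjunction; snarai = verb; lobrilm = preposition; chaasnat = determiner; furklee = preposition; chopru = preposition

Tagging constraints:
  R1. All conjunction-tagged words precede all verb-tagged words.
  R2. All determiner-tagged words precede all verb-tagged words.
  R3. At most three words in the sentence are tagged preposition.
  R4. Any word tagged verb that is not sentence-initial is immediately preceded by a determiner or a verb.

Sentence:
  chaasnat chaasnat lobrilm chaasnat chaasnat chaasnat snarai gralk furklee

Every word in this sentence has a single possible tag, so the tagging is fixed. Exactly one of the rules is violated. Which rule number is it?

1

Fixed tagging: determiner determiner preposition determiner determiner determiner verb conjunction preposition.
Checking each rule: R1 fail, R2 pass, R3 pass, R4 pass.
Only rule 1 fails.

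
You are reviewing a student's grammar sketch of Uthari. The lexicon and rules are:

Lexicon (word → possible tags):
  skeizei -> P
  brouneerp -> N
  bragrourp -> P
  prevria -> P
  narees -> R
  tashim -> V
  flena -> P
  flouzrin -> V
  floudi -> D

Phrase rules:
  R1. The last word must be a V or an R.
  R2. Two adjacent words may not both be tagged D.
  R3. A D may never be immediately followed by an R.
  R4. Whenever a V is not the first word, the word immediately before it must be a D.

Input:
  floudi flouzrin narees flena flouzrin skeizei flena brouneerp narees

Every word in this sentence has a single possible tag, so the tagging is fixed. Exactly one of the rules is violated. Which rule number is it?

4

Fixed tagging: D V R P V P P N R.
Rule check: R1 pass, R2 pass, R3 pass, R4 fail.
Only rule 4 fails.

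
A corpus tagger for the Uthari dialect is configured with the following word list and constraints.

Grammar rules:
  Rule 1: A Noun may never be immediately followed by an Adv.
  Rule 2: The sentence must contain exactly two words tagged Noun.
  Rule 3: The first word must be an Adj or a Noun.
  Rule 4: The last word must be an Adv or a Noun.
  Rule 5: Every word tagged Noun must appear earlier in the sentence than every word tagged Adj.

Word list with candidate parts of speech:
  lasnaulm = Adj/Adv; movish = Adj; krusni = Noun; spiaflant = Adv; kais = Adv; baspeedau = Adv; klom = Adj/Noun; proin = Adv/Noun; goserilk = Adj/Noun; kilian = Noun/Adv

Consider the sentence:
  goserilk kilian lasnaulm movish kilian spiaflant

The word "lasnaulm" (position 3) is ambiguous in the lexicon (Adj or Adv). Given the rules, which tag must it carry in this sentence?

Candidates per position — 1:goserilk {Adj,Noun}; 2:kilian {Noun,Adv}; 3:lasnaulm {Adj,Adv}; 4:movish {Adj}; 5:kilian {Noun,Adv}; 6:spiaflant {Adv}.
At position 5, choosing Noun makes rule 1 impossible to satisfy; hence Adv.
At position 1, choosing Adj makes rule 2 impossible to satisfy; hence Noun.
At position 2, choosing Adv makes rule 1 impossible to satisfy; hence Noun.
At position 3, choosing Adv makes rule 1 impossible to satisfy; hence Adj.
The unique satisfying tagging is: Noun Noun Adj Adj Adv Adv.
Verifying each rule — rule 1 ok; rule 2 ok; rule 3 ok; rule 4 ok; rule 5 ok.

Adj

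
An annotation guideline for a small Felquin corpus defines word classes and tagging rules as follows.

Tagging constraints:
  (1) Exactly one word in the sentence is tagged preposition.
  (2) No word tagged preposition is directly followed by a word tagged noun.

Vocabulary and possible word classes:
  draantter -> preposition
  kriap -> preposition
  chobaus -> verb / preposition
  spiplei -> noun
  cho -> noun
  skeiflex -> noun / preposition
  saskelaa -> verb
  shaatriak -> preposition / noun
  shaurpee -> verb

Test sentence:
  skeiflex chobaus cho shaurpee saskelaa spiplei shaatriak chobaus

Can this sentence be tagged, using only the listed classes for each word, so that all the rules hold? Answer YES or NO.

Candidates per position — 1:skeiflex {noun,preposition}; 2:chobaus {verb,preposition}; 3:cho {noun}; 4:shaurpee {verb}; 5:saskelaa {verb}; 6:spiplei {noun}; 7:shaatriak {preposition,noun}; 8:chobaus {verb,preposition}.
One satisfying assignment: noun verb noun verb verb noun noun preposition.
Rule-by-rule: rule 1 ok; rule 2 ok.

YES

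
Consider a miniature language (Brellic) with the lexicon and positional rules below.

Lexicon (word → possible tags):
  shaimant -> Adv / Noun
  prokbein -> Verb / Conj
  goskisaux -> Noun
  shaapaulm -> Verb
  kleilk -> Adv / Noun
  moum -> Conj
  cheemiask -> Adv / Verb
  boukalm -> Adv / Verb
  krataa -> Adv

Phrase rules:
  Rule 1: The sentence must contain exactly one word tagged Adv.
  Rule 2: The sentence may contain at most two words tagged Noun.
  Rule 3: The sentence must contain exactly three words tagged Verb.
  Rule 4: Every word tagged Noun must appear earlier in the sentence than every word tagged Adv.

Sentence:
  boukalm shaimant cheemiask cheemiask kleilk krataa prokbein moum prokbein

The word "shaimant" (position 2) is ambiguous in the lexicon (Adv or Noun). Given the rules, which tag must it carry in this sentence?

Noun

Candidates per position — 1:boukalm {Adv,Verb}; 2:shaimant {Adv,Noun}; 3:cheemiask {Adv,Verb}; 4:cheemiask {Adv,Verb}; 5:kleilk {Adv,Noun}; 6:krataa {Adv}; 7:prokbein {Verb,Conj}; 8:moum {Conj}; 9:prokbein {Verb,Conj}.
Position 1: tagging it Adv would leave rule 1 unsatisfiable, so it must be Verb.
Position 2: tagging it Adv would leave rule 1 unsatisfiable, so it must be Noun.
Position 3: tagging it Adv would leave rule 1 unsatisfiable, so it must be Verb.
Position 4: tagging it Adv would leave rule 1 unsatisfiable, so it must be Verb.
Position 5: tagging it Adv would leave rule 1 unsatisfiable, so it must be Noun.
Position 7: tagging it Verb would leave rule 3 unsatisfiable, so it must be Conj.
Position 9: tagging it Verb would leave rule 3 unsatisfiable, so it must be Conj.
That leaves exactly one tagging: Verb Noun Verb Verb Noun Adv Conj Conj Conj.
Check: rule 1 holds; rule 2 holds; rule 3 holds; rule 4 holds.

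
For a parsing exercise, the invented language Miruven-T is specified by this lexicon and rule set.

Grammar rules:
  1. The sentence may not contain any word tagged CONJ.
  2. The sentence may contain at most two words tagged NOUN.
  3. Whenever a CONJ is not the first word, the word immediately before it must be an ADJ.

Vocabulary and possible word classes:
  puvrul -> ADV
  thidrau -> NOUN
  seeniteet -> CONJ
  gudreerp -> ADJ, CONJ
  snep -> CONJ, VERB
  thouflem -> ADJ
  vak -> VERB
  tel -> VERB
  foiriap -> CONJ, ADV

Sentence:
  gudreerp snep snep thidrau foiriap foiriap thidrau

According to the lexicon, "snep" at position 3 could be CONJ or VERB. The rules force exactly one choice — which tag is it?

Candidates per position — 1:gudreerp {ADJ,CONJ}; 2:snep {CONJ,VERB}; 3:snep {CONJ,VERB}; 4:thidrau {NOUN}; 5:foiriap {CONJ,ADV}; 6:foiriap {CONJ,ADV}; 7:thidrau {NOUN}.
Position 1: CONJ is ruled out by rule 1; that leaves ADJ.
Position 2: CONJ is ruled out by rule 1; that leaves VERB.
Position 3: CONJ is ruled out by rule 1; that leaves VERB.
Position 5: CONJ is ruled out by rule 1; that leaves ADV.
Position 6: CONJ is ruled out by rule 1; that leaves ADV.
The unique satisfying tagging is: ADJ VERB VERB NOUN ADV ADV NOUN.
Checking: rule 1 satisfied; rule 2 satisfied; rule 3 satisfied.

VERB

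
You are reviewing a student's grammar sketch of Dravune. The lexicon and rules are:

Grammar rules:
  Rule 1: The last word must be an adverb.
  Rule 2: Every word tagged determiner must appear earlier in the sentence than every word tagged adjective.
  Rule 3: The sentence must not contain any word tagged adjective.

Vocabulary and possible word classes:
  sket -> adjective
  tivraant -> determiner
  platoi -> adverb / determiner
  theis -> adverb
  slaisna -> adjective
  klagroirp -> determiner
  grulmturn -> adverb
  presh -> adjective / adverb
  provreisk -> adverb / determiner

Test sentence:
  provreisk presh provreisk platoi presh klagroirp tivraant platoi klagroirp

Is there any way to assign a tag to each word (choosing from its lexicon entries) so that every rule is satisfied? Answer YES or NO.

Candidates per position — 1:provreisk {adverb,determiner}; 2:presh {adjective,adverb}; 3:provreisk {adverb,determiner}; 4:platoi {adverb,determiner}; 5:presh {adjective,adverb}; 6:klagroirp {determiner}; 7:tivraant {determiner}; 8:platoi {adverb,determiner}; 9:klagroirp {determiner}.
Rule 1 cannot be satisfied by any choice of tags from the lexicon.
So there is no consistent tagging.

NO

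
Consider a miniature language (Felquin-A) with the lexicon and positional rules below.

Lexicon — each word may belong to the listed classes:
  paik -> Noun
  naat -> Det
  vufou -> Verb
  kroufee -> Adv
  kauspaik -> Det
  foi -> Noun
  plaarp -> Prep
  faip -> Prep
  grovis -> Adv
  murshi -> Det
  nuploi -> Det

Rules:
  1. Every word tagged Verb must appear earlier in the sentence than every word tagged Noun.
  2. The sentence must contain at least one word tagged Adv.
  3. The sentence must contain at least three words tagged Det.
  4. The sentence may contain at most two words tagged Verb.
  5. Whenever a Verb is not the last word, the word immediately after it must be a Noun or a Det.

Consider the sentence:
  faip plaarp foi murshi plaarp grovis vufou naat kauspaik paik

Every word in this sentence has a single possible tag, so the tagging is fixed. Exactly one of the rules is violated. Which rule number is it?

1

Fixed tagging: Prep Prep Noun Det Prep Adv Verb Det Det Noun.
Rule check: R1 ✗, R2 ✓, R3 ✓, R4 ✓, R5 ✓.
Only rule 1 fails.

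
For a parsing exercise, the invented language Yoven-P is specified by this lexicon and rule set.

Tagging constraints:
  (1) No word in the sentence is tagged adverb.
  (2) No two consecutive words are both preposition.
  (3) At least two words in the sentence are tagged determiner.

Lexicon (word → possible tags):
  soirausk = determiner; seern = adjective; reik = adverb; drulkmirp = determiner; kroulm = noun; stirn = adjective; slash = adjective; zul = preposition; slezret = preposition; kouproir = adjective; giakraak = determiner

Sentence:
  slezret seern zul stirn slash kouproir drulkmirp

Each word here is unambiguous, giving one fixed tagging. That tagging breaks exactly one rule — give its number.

Fixed tagging: preposition adjective preposition adjective adjective adjective determiner.
Rule check: R1 ✓, R2 ✓, R3 ✗.
Only rule 3 fails.

3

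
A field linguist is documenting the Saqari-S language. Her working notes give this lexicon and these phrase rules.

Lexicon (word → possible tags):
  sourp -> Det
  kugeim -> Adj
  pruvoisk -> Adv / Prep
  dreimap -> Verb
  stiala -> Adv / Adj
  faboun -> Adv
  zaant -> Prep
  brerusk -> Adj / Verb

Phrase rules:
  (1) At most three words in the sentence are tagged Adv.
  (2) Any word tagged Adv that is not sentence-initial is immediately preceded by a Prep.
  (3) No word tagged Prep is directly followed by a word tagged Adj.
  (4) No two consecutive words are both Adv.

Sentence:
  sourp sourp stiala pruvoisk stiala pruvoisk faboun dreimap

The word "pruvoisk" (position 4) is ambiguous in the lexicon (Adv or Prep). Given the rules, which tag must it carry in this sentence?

Candidates per position — 1:sourp {Det}; 2:sourp {Det}; 3:stiala {Adv,Adj}; 4:pruvoisk {Adv,Prep}; 5:stiala {Adv,Adj}; 6:pruvoisk {Adv,Prep}; 7:faboun {Adv}; 8:dreimap {Verb}.
Word 3 cannot be Adv — rule 2 would then fail for every completion. It is Adj.
Word 4 cannot be Adv — rule 2 would then fail for every completion. It is Prep.
Word 5 cannot be Adj — rule 3 would then fail for every completion. It is Adv.
Word 6 cannot be Adv — rule 2 would then fail for every completion. It is Prep.
That leaves exactly one tagging: Det Det Adj Prep Adv Prep Adv Verb.
Rule-by-rule: rule 1 ✓; rule 2 ✓; rule 3 ✓; rule 4 ✓.

Prep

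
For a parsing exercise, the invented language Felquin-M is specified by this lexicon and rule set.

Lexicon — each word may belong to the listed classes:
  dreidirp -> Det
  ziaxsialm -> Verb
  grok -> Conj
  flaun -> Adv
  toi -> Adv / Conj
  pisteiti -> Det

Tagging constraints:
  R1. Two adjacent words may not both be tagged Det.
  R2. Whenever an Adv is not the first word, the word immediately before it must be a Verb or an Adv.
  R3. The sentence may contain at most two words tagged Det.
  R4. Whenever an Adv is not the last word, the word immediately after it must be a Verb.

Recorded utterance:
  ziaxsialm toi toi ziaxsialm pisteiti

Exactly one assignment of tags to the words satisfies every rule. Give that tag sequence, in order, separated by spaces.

Verb Conj Conj Verb Det

Candidates per position — 1:ziaxsialm {Verb}; 2:toi {Adv,Conj}; 3:toi {Adv,Conj}; 4:ziaxsialm {Verb}; 5:pisteiti {Det}.
Position 2: tagging it Adv would leave rule 4 unsatisfiable, so it must be Conj.
Position 3: tagging it Adv would leave rule 2 unsatisfiable, so it must be Conj.
So the tagging must be: Verb Conj Conj Verb Det.
Verifying each rule — rule 1 satisfied; rule 2 satisfied; rule 3 satisfied; rule 4 satisfied.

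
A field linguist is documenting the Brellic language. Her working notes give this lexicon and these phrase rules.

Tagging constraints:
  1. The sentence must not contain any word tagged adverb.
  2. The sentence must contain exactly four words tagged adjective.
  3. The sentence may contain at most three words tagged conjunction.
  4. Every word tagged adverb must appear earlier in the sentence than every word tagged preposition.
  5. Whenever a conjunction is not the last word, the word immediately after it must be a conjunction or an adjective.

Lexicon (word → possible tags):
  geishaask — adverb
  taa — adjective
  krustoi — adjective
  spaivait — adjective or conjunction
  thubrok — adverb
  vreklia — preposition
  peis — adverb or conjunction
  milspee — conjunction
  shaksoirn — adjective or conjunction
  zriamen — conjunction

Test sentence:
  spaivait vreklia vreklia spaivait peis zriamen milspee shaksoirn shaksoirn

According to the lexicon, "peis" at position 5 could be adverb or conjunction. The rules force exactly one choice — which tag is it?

conjunction

Candidates per position — 1:spaivait {adjective,conjunction}; 2:vreklia {preposition}; 3:vreklia {preposition}; 4:spaivait {adjective,conjunction}; 5:peis {adverb,conjunction}; 6:zriamen {conjunction}; 7:milspee {conjunction}; 8:shaksoirn {adjective,conjunction}; 9:shaksoirn {adjective,conjunction}.
At position 1, choosing conjunction makes rule 2 impossible to satisfy; hence adjective.
At position 4, choosing conjunction makes rule 2 impossible to satisfy; hence adjective.
At position 5, choosing adverb makes rule 1 impossible to satisfy; hence conjunction.
At position 8, choosing conjunction makes rule 2 impossible to satisfy; hence adjective.
At position 9, choosing conjunction makes rule 2 impossible to satisfy; hence adjective.
The only consistent sequence is: adjective preposition preposition adjective conjunction conjunction conjunction adjective adjective.
Check: rule 1 ok; rule 2 ok; rule 3 ok; rule 4 ok; rule 5 ok.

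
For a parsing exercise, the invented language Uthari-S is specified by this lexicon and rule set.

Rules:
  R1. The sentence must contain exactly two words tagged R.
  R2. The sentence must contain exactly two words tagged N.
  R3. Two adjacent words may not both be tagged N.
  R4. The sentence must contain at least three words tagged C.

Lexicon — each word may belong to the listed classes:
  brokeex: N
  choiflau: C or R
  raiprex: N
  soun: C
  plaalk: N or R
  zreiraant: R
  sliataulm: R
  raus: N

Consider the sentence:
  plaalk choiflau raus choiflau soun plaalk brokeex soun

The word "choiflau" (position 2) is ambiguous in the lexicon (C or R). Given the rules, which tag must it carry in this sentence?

C

Candidates per position — 1:plaalk {N,R}; 2:choiflau {C,R}; 3:raus {N}; 4:choiflau {C,R}; 5:soun {C}; 6:plaalk {N,R}; 7:brokeex {N}; 8:soun {C}.
Position 1: N is ruled out by rule 2; that leaves R.
Position 6: N is ruled out by rule 2; that leaves R.
Position 2: R is ruled out by rule 1; that leaves C.
Position 4: R is ruled out by rule 1; that leaves C.
The unique satisfying tagging is: R C N C C R N C.
Checking: rule 1 ok; rule 2 ok; rule 3 ok; rule 4 ok.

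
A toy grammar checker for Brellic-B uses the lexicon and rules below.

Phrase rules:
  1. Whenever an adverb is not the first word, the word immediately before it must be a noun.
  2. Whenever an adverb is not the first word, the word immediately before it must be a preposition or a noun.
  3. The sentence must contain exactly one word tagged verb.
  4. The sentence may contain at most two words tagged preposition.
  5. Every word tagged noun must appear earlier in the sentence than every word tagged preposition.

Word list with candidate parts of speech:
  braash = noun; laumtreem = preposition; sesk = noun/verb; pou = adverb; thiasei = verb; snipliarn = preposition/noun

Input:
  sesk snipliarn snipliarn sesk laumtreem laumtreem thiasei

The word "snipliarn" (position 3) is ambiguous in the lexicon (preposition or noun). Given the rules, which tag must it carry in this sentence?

Candidates per position — 1:sesk {noun,verb}; 2:snipliarn {preposition,noun}; 3:snipliarn {preposition,noun}; 4:sesk {noun,verb}; 5:laumtreem {preposition}; 6:laumtreem {preposition}; 7:thiasei {verb}.
Word 1 cannot be verb — rule 3 would then fail for every completion. It is noun.
Word 2 cannot be preposition — rule 4 would then fail for every completion. It is noun.
Word 3 cannot be preposition — rule 4 would then fail for every completion. It is noun.
Word 4 cannot be verb — rule 3 would then fail for every completion. It is noun.
The unique satisfying tagging is: noun noun noun noun preposition preposition verb.
Rule-by-rule: rule 1 satisfied; rule 2 satisfied; rule 3 satisfied; rule 4 satisfied; rule 5 satisfied.

noun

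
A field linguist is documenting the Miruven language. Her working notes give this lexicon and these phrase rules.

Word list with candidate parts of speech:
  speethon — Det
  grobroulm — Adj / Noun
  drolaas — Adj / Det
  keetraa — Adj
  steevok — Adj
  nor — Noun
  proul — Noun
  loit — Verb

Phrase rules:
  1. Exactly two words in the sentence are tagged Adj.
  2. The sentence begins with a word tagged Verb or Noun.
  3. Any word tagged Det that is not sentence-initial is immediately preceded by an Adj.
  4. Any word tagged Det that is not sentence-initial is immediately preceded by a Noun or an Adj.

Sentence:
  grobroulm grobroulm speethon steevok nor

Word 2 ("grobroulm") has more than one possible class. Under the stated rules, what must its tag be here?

Adj

Candidates per position — 1:grobroulm {Adj,Noun}; 2:grobroulm {Adj,Noun}; 3:speethon {Det}; 4:steevok {Adj}; 5:nor {Noun}.
At position 1, choosing Adj makes rule 2 impossible to satisfy; hence Noun.
At position 2, choosing Noun makes rule 1 impossible to satisfy; hence Adj.
So the tagging must be: Noun Adj Det Adj Noun.
Verifying each rule — rule 1 ok; rule 2 ok; rule 3 ok; rule 4 ok.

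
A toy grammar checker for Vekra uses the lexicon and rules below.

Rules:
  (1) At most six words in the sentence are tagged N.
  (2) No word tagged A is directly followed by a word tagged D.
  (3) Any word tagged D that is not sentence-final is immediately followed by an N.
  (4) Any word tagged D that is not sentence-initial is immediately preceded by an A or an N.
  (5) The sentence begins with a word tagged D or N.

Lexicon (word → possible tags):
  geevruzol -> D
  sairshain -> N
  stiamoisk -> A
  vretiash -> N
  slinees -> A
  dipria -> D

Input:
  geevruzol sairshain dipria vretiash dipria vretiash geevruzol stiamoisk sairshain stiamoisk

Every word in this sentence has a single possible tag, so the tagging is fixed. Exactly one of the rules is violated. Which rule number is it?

3

Fixed tagging: D N D N D N D A N A.
Applying the rules: R1 holds, R2 holds, R3 violated, R4 holds, R5 holds.
Only rule 3 fails.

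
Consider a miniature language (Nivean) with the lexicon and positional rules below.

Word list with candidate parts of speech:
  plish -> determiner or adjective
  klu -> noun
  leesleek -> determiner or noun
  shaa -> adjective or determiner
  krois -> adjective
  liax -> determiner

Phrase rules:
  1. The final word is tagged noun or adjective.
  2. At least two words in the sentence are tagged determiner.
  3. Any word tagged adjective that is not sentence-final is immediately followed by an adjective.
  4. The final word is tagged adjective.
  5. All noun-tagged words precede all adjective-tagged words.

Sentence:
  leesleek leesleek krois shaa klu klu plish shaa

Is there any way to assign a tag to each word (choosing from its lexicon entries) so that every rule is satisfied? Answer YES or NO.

Candidates per position — 1:leesleek {determiner,noun}; 2:leesleek {determiner,noun}; 3:krois {adjective}; 4:shaa {adjective,determiner}; 5:klu {noun}; 6:klu {noun}; 7:plish {determiner,adjective}; 8:shaa {adjective,determiner}.
Rule 3 cannot be satisfied by any choice of tags from the lexicon.
So there is no consistent tagging.

NO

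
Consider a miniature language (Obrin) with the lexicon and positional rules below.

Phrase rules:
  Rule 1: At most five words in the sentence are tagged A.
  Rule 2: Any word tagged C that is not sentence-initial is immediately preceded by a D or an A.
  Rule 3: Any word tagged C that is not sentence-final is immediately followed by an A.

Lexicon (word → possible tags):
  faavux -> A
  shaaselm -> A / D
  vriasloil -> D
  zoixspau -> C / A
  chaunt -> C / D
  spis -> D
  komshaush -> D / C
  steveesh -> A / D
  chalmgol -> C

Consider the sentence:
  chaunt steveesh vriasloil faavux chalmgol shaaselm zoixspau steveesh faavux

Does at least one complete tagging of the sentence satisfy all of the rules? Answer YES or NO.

YES

Candidates per position — 1:chaunt {C,D}; 2:steveesh {A,D}; 3:vriasloil {D}; 4:faavux {A}; 5:chalmgol {C}; 6:shaaselm {A,D}; 7:zoixspau {C,A}; 8:steveesh {A,D}; 9:faavux {A}.
One satisfying assignment: D D D A C A A A A.
Rule-by-rule: rule 1 ok; rule 2 ok; rule 3 ok.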